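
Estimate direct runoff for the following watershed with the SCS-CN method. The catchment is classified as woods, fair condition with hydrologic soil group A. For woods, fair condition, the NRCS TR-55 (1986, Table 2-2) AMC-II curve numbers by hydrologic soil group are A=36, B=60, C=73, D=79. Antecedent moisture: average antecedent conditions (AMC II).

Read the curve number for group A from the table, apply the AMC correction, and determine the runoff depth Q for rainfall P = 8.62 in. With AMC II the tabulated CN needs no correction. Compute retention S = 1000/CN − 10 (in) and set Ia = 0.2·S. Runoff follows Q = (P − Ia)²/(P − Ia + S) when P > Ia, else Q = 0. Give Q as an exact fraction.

NRCS table: woods, fair condition, soil group A → CN(II) = 36
AMC II — tabulated CN = 36 applies directly.
Retention S: 1000/CN − 10 with CN=36.000 → S = 160/9 ≈ 17.778 in
Ia = 0.2S: 0.2·17.778 = 3.556 in (exactly 32/9)
Since P=8.620 > Ia=3.556: effective rainfall P−Ia = 2279/450 in
Runoff Q = (P−Ia)²/(P−Ia+S) = (5.064)²/(5.064+17.778) = 5193841/4625550 ≈ 1.123 in

Q = 5193841/4625550 in ≈ 1.123 in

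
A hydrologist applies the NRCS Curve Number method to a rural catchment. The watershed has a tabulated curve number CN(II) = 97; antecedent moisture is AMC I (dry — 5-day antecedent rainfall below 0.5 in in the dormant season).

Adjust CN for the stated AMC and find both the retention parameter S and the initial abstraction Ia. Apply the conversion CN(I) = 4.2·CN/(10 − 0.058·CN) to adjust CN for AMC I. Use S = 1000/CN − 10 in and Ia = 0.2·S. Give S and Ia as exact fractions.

S = 500/679 in ≈ 0.736 in; Ia = 100/679 in ≈ 0.147 in

Dry (AMC I): CN(I) = 4.2·97/(10 − 0.058·97) = (2037/5)/(2187/500) = 67900/729 ≈ 93.141
S = 1000/(67900/729) − 10 = 500/679 in ≈ 0.736 in
Ia = 0.2S: 0.2·0.736 = 0.147 in (exactly 100/679)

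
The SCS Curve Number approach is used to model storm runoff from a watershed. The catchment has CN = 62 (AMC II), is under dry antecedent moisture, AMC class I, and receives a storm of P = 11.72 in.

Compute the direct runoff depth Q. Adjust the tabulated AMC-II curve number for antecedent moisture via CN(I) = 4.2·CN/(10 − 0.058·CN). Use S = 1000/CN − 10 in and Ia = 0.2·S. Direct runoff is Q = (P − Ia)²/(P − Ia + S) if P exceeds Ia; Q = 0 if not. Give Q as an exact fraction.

Q = 20518557049/6196592325 in ≈ 3.311 in

Adjust CN=62 to AMC I: 4.2·62/(10 − 0.058·62) → (1302/5) ÷ (1601/250) = 65100/1601 ≈ 40.662
Retention S: 1000/CN − 10 with CN=40.662 → S = 9500/651 ≈ 14.593 in
Initial abstraction Ia = S/5 = (9500/651)/5 = 1900/651 ≈ 2.919 in
Since P=11.720 > Ia=2.919: effective rainfall P−Ia = 143243/16275 in
Q: (143243/16275)² ÷ (380743/16275) = 20518557049/6196592325 in (≈ 3.311 in)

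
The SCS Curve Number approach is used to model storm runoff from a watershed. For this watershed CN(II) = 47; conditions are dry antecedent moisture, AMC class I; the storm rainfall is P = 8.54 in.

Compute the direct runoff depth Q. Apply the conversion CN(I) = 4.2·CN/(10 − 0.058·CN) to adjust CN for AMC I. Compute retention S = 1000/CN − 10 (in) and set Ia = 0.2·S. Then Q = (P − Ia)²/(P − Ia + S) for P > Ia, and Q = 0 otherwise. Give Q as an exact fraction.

Q = 24476289601/73109508150 in ≈ 0.335 in

Adjust CN=47 to AMC I: 4.2·47/(10 − 0.058·47) → (987/5) ÷ (3637/500) = 98700/3637 ≈ 27.138
Retention S: 1000/CN − 10 with CN=27.138 → S = 26500/987 ≈ 26.849 in
Ia = 0.2·(26500/987) = 5300/987 in ≈ 5.370 in
Excess rainfall: 8.540 − 5.370 = 3.170 in; P > Ia so Q > 0
Q: (156449/49350)² ÷ (1481449/49350) = 24476289601/73109508150 in (≈ 0.335 in)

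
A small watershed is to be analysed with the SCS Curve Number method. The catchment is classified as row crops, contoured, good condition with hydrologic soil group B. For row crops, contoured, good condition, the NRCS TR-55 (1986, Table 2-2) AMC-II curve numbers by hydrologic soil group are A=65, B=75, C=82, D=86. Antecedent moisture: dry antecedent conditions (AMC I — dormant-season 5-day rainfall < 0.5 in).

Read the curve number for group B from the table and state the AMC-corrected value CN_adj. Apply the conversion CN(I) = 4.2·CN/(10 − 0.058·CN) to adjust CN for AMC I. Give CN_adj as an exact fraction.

NRCS table: row crops, contoured, good condition, soil group B → CN(II) = 75
Dry (AMC I): CN(I) = 4.2·75/(10 − 0.058·75) = 315/(113/20) = 6300/113 ≈ 55.752

CN_adj = 6300/113 ≈ 55.752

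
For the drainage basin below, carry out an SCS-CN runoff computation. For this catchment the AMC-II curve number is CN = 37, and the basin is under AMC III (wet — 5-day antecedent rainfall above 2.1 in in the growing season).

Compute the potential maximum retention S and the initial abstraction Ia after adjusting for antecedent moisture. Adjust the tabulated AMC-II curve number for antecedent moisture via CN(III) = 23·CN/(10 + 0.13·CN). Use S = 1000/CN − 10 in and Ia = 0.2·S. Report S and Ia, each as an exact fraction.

Adjust CN=37 to AMC III: 23·37/(10 + 0.13·37) → 851 ÷ (1481/100) = 85100/1481 ≈ 57.461
Max retention: S = 1000/(85100/1481) − 10 = 6300/851 in (≈ 7.403 in)
Initial abstraction Ia = S/5 = (6300/851)/5 = 1260/851 ≈ 1.481 in

S = 6300/851 in ≈ 7.403 in; Ia = 1260/851 in ≈ 1.481 in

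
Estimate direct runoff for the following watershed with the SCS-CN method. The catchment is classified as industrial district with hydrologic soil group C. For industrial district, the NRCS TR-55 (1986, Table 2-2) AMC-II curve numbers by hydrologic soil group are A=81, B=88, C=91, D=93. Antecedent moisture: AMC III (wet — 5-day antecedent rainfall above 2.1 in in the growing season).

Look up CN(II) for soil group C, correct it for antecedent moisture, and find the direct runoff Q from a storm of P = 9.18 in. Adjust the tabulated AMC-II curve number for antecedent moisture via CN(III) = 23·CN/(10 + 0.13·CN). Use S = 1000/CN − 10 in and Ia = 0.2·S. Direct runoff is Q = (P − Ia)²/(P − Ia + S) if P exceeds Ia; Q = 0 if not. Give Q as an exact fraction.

NRCS table: industrial district, soil group C → CN(II) = 91
Wet (AMC III): CN(III) = 23·91/(10 + 0.13·91) = 2093/(2183/100) = 209300/2183 ≈ 95.877
S = 1000/(209300/2183) − 10 = 900/2093 in ≈ 0.430 in
Ia = 0.2S: 0.2·0.430 = 0.086 in (exactly 180/2093)
Since P=9.180 > Ia=0.086: effective rainfall P−Ia = 951687/104650 in
Q: (951687/104650)² ÷ (996687/104650) = 100634238441/11589254950 in (≈ 8.683 in)

Q = 100634238441/11589254950 in ≈ 8.683 in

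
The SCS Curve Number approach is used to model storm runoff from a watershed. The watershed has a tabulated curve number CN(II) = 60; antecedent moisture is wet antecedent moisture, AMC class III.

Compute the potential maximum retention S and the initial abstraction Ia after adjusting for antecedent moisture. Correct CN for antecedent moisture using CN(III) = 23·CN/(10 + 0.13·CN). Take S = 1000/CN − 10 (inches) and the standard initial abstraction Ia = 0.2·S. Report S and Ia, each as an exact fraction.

Adjust CN=60 to AMC III: 23·60/(10 + 0.13·60) → 1380 ÷ (89/5) = 6900/89 ≈ 77.528
Retention S: 1000/CN − 10 with CN=77.528 → S = 200/69 ≈ 2.899 in
Ia = 0.2S: 0.2·2.899 = 0.580 in (exactly 40/69)

S = 200/69 in ≈ 2.899 in; Ia = 40/69 in ≈ 0.580 in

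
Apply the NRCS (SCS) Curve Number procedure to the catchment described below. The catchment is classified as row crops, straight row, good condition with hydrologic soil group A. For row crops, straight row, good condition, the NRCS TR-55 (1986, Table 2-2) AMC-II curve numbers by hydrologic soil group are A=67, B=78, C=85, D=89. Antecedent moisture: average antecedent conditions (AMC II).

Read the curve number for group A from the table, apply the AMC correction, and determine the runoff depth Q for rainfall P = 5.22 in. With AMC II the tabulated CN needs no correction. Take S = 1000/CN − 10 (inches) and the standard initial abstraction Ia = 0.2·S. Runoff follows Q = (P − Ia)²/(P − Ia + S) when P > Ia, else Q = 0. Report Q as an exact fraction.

Q = 67090323/34267150 in ≈ 1.958 in

NRCS table: row crops, straight row, good condition, soil group A → CN(II) = 67
Average conditions: CN = 67 (no AMC adjustment).
Retention S: 1000/CN − 10 with CN=67.000 → S = 330/67 ≈ 4.925 in
Ia = 0.2·(330/67) = 66/67 in ≈ 0.985 in
Excess rainfall: 5.220 − 0.985 = 4.235 in; P > Ia so Q > 0
Q = (14187/3350)²/((14187/3350) + 330/67) = (201270969/11222500)/(30687/3350) = 67090323/34267150 in ≈ 1.958 in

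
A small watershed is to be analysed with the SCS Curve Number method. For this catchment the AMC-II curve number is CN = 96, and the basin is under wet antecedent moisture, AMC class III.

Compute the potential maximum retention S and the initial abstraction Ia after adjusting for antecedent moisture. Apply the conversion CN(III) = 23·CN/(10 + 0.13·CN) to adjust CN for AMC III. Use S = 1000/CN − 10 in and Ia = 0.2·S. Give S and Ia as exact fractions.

S = 25/138 in ≈ 0.181 in; Ia = 5/138 in ≈ 0.036 in

Wet (AMC III): CN(III) = 23·96/(10 + 0.13·96) = 2208/(562/25) = 27600/281 ≈ 98.221
Retention S: 1000/CN − 10 with CN=98.221 → S = 25/138 ≈ 0.181 in
Ia = 0.2S: 0.2·0.181 = 0.036 in (exactly 5/138)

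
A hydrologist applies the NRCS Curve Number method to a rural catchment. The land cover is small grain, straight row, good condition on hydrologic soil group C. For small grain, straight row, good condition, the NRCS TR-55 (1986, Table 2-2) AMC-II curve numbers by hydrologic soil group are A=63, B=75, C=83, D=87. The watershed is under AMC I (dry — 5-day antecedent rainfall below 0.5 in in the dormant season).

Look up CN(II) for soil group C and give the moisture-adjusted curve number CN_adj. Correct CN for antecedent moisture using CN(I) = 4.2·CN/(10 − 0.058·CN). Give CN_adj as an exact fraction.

NRCS table: small grain, straight row, good condition, soil group C → CN(II) = 83
Dry (AMC I): CN(I) = 4.2·83/(10 − 0.058·83) = (1743/5)/(2593/500) = 174300/2593 ≈ 67.219

CN_adj = 174300/2593 ≈ 67.219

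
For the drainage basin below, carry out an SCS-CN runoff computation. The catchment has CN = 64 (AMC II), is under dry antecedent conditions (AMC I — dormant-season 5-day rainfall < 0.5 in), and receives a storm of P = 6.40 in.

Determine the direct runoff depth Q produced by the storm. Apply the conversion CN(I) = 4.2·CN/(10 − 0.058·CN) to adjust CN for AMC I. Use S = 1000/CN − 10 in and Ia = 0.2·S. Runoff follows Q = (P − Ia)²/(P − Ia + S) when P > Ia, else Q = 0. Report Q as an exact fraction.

Adjust CN=64 to AMC I: 4.2·64/(10 − 0.058·64) → (1344/5) ÷ (786/125) = 5600/131 ≈ 42.748
Retention S: 1000/CN − 10 with CN=42.748 → S = 375/28 ≈ 13.393 in
Ia = 0.2S: 0.2·13.393 = 2.679 in (exactly 75/28)
Since P=6.400 > Ia=2.679: effective rainfall P−Ia = 521/140 in
Runoff Q = (P−Ia)²/(P−Ia+S) = (3.721)²/(3.721+13.393) = 271441/335440 ≈ 0.809 in

Q = 271441/335440 in ≈ 0.809 in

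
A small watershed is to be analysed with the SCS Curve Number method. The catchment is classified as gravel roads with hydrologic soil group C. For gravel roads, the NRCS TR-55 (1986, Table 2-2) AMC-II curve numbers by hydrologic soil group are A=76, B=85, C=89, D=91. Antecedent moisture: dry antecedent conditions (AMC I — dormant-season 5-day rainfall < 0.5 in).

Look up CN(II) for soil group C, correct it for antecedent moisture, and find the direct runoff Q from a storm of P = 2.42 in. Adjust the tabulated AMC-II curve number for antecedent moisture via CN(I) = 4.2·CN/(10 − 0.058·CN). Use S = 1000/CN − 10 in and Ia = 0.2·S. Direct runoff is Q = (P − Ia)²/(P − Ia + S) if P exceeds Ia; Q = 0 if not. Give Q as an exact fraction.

NRCS table: gravel roads, soil group C → CN(II) = 89
Adjust CN=89 to AMC I: 4.2·89/(10 − 0.058·89) → (1869/5) ÷ (2419/500) = 186900/2419 ≈ 77.263
Max retention: S = 1000/(186900/2419) − 10 = 5500/1869 in (≈ 2.943 in)
Ia = 0.2·(5500/1869) = 1100/1869 in ≈ 0.589 in
Excess rainfall: 2.420 − 0.589 = 1.831 in; P > Ia so Q > 0
Q = (171149/93450)²/((171149/93450) + 5500/1869) = (29291980201/8732902500)/(446149/93450) = 2662907291/3790238550 in ≈ 0.703 in

Q = 2662907291/3790238550 in ≈ 0.703 in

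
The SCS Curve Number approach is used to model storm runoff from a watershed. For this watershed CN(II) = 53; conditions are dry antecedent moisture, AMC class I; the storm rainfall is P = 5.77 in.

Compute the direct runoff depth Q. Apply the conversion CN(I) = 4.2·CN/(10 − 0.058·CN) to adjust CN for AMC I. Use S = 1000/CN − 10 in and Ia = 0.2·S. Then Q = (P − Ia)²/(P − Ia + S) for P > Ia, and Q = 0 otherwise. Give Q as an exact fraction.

Q = 29653184401/280720971300 in ≈ 0.106 in

Adjust CN=53 to AMC I: 4.2·53/(10 − 0.058·53) → (1113/5) ÷ (3463/500) = 111300/3463 ≈ 32.140
Retention S: 1000/CN − 10 with CN=32.140 → S = 23500/1113 ≈ 21.114 in
Initial abstraction Ia = S/5 = (23500/1113)/5 = 4700/1113 ≈ 4.223 in
Since P=5.770 > Ia=4.223: effective rainfall P−Ia = 172201/111300 in
Q: (172201/111300)² ÷ (2522201/111300) = 29653184401/280720971300 in (≈ 0.106 in)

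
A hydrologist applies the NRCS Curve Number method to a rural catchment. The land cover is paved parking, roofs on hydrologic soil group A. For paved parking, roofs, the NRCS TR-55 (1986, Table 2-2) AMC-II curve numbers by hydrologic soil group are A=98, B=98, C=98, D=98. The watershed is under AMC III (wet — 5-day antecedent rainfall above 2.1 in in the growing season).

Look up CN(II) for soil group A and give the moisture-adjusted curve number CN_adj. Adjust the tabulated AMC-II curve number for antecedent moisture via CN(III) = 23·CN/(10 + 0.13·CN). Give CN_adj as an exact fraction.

CN_adj = 112700/1137 ≈ 99.120

NRCS table: paved parking, roofs, soil group A → CN(II) = 98
Adjust CN=98 to AMC III: 23·98/(10 + 0.13·98) → 2254 ÷ (1137/50) = 112700/1137 ≈ 99.120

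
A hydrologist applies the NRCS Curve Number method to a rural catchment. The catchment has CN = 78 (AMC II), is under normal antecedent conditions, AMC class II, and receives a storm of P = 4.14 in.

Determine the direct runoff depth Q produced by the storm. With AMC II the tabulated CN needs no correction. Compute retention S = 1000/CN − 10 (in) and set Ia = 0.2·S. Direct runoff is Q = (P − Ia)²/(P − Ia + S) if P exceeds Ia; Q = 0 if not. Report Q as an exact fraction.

CN(II) = 78; AMC II needs no correction.
Retention S: 1000/CN − 10 with CN=78.000 → S = 110/39 ≈ 2.821 in
Initial abstraction Ia = S/5 = (110/39)/5 = 22/39 ≈ 0.564 in
P − Ia = 4.140 − 0.564 = 6973/1950 ≈ 3.576 in (> 0, runoff occurs)
Q: (6973/1950)² ÷ (12473/1950) = 48622729/24322350 in (≈ 1.999 in)

Q = 48622729/24322350 in ≈ 1.999 in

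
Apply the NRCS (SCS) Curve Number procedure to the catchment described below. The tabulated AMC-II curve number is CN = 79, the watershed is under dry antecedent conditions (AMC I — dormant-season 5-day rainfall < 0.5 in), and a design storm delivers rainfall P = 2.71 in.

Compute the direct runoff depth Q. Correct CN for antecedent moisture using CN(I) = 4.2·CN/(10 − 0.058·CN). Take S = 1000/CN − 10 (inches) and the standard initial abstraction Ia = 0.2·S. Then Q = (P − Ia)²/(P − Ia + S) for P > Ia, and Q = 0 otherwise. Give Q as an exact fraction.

Adjust CN=79 to AMC I: 4.2·79/(10 − 0.058·79) → (1659/5) ÷ (2709/500) = 7900/129 ≈ 61.240
S = 1000/(7900/129) − 10 = 500/79 in ≈ 6.329 in
Ia = 0.2S: 0.2·6.329 = 1.266 in (exactly 100/79)
Excess rainfall: 2.710 − 1.266 = 1.444 in; P > Ia so Q > 0
Runoff Q = (P−Ia)²/(P−Ia+S) = (1.444)²/(1.444+6.329) = 130165281/485131100 ≈ 0.268 in

Q = 130165281/485131100 in ≈ 0.268 in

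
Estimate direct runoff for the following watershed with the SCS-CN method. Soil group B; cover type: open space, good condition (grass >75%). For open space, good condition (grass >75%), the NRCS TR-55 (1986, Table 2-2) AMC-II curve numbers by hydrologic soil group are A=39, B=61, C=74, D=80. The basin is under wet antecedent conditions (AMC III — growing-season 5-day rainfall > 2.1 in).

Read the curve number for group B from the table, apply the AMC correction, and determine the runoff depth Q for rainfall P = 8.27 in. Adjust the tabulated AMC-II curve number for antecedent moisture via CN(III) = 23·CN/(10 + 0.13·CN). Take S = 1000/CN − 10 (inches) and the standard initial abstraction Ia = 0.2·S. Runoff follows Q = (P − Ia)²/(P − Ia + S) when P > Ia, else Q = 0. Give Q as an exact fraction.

NRCS table: open space, good condition (grass >75%), soil group B → CN(II) = 61
CN(III) from CN(II)=61: (23·61)/(10 + 0.13·61) = 140300/1793 ≈ 78.249
S = 1000/(140300/1793) − 10 = 3900/1403 in ≈ 2.780 in
Ia = 0.2S: 0.2·2.780 = 0.556 in (exactly 780/1403)
P − Ia = 8.270 − 0.556 = 1082281/140300 ≈ 7.714 in (> 0, runoff occurs)
Q = (1082281/140300)²/((1082281/140300) + 3900/1403) = (1171332162961/19684090000)/(1472281/140300) = 1171332162961/206561024300 in ≈ 5.671 in

Q = 1171332162961/206561024300 in ≈ 5.671 in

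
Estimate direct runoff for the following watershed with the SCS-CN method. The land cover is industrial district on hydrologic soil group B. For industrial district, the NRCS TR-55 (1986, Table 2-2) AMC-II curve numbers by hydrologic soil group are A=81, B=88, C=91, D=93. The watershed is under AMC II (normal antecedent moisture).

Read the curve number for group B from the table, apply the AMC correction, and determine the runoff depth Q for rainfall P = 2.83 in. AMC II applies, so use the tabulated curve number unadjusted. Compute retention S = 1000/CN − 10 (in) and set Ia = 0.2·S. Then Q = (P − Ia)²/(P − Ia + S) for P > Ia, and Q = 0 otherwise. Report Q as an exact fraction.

Q = 7912969/4744300 in ≈ 1.668 in

NRCS table: industrial district, soil group B → CN(II) = 88
CN(II) = 88; AMC II needs no correction.
Max retention: S = 1000/88 − 10 = 15/11 in (≈ 1.364 in)
Initial abstraction Ia = S/5 = (15/11)/5 = 3/11 ≈ 0.273 in
Since P=2.830 > Ia=0.273: effective rainfall P−Ia = 2813/1100 in
Q: (2813/1100)² ÷ (4313/1100) = 7912969/4744300 in (≈ 1.668 in)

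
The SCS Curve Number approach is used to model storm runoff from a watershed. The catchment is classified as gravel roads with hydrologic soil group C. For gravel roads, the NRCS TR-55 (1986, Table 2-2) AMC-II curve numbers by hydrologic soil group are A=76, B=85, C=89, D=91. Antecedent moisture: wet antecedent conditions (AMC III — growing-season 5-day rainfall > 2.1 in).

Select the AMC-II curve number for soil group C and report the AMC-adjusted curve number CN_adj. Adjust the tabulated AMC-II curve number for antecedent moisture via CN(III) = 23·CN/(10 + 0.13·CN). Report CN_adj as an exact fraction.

NRCS table: gravel roads, soil group C → CN(II) = 89
Adjust CN=89 to AMC III: 23·89/(10 + 0.13·89) → 2047 ÷ (2157/100) = 204700/2157 ≈ 94.900

CN_adj = 204700/2157 ≈ 94.900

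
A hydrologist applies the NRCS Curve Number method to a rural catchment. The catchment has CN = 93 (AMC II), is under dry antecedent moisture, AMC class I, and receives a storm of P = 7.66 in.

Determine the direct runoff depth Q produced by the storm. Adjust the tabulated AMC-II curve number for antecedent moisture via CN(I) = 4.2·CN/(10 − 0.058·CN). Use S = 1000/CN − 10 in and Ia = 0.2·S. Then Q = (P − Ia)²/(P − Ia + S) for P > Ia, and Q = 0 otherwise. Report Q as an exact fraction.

CN(I) from CN(II)=93: (4.2·93)/(10 − 0.058·93) = 27900/329 ≈ 84.802
Max retention: S = 1000/(27900/329) − 10 = 500/279 in (≈ 1.792 in)
Initial abstraction Ia = S/5 = (500/279)/5 = 100/279 ≈ 0.358 in
Excess rainfall: 7.660 − 0.358 = 7.302 in; P > Ia so Q > 0
Q = (101857/13950)²/((101857/13950) + 500/279) = (10374848449/194602500)/(126857/13950) = 10374848449/1769655150 in ≈ 5.863 in

Q = 10374848449/1769655150 in ≈ 5.863 in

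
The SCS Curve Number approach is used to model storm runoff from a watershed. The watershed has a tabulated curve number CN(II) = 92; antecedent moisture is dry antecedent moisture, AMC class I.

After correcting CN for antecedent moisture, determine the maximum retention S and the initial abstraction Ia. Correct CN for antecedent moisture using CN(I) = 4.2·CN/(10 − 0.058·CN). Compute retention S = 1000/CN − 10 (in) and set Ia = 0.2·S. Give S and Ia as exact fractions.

Dry (AMC I): CN(I) = 4.2·92/(10 − 0.058·92) = (1932/5)/(583/125) = 48300/583 ≈ 82.847
Retention S: 1000/CN − 10 with CN=82.847 → S = 1000/483 ≈ 2.070 in
Ia = 0.2S: 0.2·2.070 = 0.414 in (exactly 200/483)

S = 1000/483 in ≈ 2.070 in; Ia = 200/483 in ≈ 0.414 in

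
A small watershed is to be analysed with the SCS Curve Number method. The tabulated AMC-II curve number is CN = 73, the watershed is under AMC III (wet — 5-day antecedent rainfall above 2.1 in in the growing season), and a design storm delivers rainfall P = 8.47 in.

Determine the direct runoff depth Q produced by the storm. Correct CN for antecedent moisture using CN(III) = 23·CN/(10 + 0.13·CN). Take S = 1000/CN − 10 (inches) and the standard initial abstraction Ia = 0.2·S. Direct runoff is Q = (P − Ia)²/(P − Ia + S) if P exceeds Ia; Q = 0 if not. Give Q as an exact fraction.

Wet (AMC III): CN(III) = 23·73/(10 + 0.13·73) = 1679/(1949/100) = 167900/1949 ≈ 86.147
Retention S: 1000/CN − 10 with CN=86.147 → S = 2700/1679 ≈ 1.608 in
Ia = 0.2S: 0.2·1.608 = 0.322 in (exactly 540/1679)
Excess rainfall: 8.470 − 0.322 = 8.148 in; P > Ia so Q > 0
Q = (1368113/167900)²/((1368113/167900) + 2700/1679) = (1871733180769/28190410000)/(1638113/167900) = 1871733180769/275039172700 in ≈ 6.805 in

Q = 1871733180769/275039172700 in ≈ 6.805 in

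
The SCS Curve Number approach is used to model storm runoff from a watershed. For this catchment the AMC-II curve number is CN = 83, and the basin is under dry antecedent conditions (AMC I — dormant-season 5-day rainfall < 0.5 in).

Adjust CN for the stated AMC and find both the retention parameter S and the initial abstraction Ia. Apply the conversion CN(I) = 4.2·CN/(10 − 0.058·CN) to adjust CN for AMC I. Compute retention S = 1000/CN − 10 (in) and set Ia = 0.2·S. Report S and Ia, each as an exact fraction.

Adjust CN=83 to AMC I: 4.2·83/(10 − 0.058·83) → (1743/5) ÷ (2593/500) = 174300/2593 ≈ 67.219
Max retention: S = 1000/(174300/2593) − 10 = 8500/1743 in (≈ 4.877 in)
Ia = 0.2·(8500/1743) = 1700/1743 in ≈ 0.975 in

S = 8500/1743 in ≈ 4.877 in; Ia = 1700/1743 in ≈ 0.975 in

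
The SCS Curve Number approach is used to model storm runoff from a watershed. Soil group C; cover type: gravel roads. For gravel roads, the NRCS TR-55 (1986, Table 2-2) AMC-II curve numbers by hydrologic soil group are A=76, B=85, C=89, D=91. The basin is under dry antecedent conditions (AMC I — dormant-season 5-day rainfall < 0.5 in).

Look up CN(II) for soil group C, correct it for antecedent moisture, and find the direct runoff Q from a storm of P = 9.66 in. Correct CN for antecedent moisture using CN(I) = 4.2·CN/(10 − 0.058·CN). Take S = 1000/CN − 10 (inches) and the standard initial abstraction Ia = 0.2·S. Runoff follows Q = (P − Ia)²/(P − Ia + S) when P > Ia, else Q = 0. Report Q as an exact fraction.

Q = 718641066529/104918838150 in ≈ 6.849 in

NRCS table: gravel roads, soil group C → CN(II) = 89
Adjust CN=89 to AMC I: 4.2·89/(10 − 0.058·89) → (1869/5) ÷ (2419/500) = 186900/2419 ≈ 77.263
Max retention: S = 1000/(186900/2419) − 10 = 5500/1869 in (≈ 2.943 in)
Initial abstraction Ia = S/5 = (5500/1869)/5 = 1100/1869 ≈ 0.589 in
P − Ia = 9.660 − 0.589 = 847727/93450 ≈ 9.071 in (> 0, runoff occurs)
Q: (847727/93450)² ÷ (1122727/93450) = 718641066529/104918838150 in (≈ 6.849 in)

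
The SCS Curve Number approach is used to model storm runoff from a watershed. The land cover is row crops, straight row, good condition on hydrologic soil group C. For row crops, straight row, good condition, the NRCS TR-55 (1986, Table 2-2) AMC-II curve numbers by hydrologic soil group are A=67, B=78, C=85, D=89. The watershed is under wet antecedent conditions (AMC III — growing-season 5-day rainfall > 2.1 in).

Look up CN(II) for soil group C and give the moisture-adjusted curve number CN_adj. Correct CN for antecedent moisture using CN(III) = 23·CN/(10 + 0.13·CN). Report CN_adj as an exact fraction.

NRCS table: row crops, straight row, good condition, soil group C → CN(II) = 85
CN(III) from CN(II)=85: (23·85)/(10 + 0.13·85) = 39100/421 ≈ 92.874

CN_adj = 39100/421 ≈ 92.874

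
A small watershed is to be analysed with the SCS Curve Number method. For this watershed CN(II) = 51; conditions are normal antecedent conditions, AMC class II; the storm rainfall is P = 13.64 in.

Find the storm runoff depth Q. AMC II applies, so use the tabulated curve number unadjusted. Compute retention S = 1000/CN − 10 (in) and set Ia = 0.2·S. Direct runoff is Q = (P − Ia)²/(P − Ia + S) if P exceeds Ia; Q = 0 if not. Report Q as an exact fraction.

Q = 223233481/34668525 in ≈ 6.439 in

CN(II) = 51; AMC II needs no correction.
Max retention: S = 1000/51 − 10 = 490/51 in (≈ 9.608 in)
Ia = 0.2·(490/51) = 98/51 in ≈ 1.922 in
Since P=13.640 > Ia=1.922: effective rainfall P−Ia = 14941/1275 in
Q: (14941/1275)² ÷ (27191/1275) = 223233481/34668525 in (≈ 6.439 in)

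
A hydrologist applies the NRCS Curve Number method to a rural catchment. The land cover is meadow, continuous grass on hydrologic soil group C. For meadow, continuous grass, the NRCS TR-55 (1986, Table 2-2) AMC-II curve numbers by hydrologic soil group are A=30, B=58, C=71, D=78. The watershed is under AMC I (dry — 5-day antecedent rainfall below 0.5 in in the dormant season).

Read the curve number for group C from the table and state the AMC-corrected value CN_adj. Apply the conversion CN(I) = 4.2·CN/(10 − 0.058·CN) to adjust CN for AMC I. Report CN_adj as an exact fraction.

CN_adj = 149100/2941 ≈ 50.697

NRCS table: meadow, continuous grass, soil group C → CN(II) = 71
Adjust CN=71 to AMC I: 4.2·71/(10 − 0.058·71) → (1491/5) ÷ (2941/500) = 149100/2941 ≈ 50.697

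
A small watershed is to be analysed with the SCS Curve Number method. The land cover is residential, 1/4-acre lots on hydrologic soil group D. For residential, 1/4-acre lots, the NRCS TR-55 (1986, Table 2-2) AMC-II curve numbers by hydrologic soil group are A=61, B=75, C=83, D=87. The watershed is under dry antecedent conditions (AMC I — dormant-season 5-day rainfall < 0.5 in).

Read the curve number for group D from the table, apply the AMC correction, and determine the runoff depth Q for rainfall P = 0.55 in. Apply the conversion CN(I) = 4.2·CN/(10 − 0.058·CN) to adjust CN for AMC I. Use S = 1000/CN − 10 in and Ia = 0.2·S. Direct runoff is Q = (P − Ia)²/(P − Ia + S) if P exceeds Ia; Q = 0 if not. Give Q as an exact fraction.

Q = 0 in ≈ 0.000 in

NRCS table: residential, 1/4-acre lots, soil group D → CN(II) = 87
Dry (AMC I): CN(I) = 4.2·87/(10 − 0.058·87) = (1827/5)/(2477/500) = 182700/2477 ≈ 73.759
Retention S: 1000/CN − 10 with CN=73.759 → S = 6500/1827 ≈ 3.558 in
Ia = 0.2·(6500/1827) = 1300/1827 in ≈ 0.712 in
P = 0.550 ≤ Ia = 0.712 in: entire storm abstracted, Q = 0.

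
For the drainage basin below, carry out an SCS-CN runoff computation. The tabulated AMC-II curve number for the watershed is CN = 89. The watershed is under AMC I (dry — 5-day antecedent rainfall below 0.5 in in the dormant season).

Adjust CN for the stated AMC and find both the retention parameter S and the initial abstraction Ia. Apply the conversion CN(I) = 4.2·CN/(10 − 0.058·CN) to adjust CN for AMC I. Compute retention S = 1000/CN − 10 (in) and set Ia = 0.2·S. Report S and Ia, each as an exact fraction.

S = 5500/1869 in ≈ 2.943 in; Ia = 1100/1869 in ≈ 0.589 in

CN(I) from CN(II)=89: (4.2·89)/(10 − 0.058·89) = 186900/2419 ≈ 77.263
Retention S: 1000/CN − 10 with CN=77.263 → S = 5500/1869 ≈ 2.943 in
Ia = 0.2·(5500/1869) = 1100/1869 in ≈ 0.589 in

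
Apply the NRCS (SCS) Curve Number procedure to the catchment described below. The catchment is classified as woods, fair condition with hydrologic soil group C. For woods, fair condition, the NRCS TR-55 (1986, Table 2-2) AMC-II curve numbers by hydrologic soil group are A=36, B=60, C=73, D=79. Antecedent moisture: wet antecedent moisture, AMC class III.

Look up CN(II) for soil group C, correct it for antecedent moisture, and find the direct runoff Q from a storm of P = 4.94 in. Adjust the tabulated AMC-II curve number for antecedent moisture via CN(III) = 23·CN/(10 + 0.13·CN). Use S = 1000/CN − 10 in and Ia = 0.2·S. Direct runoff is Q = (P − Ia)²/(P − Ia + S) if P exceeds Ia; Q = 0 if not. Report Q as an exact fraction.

NRCS table: woods, fair condition, soil group C → CN(II) = 73
Wet (AMC III): CN(III) = 23·73/(10 + 0.13·73) = 1679/(1949/100) = 167900/1949 ≈ 86.147
S = 1000/(167900/1949) − 10 = 2700/1679 in ≈ 1.608 in
Ia = 0.2·(2700/1679) = 540/1679 in ≈ 0.322 in
Since P=4.940 > Ia=0.322: effective rainfall P−Ia = 387713/83950 in
Runoff Q = (P−Ia)²/(P−Ia+S) = (4.618)²/(4.618+1.608) = 150321370369/43881756350 ≈ 3.426 in

Q = 150321370369/43881756350 in ≈ 3.426 in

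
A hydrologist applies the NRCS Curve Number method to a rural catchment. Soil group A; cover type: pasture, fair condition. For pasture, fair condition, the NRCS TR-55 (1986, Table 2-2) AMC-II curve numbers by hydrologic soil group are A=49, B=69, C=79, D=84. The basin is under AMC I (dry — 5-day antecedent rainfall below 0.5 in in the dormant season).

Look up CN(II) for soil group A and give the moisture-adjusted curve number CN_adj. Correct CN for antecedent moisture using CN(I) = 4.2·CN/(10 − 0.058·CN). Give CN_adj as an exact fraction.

CN_adj = 34300/1193 ≈ 28.751

NRCS table: pasture, fair condition, soil group A → CN(II) = 49
Dry (AMC I): CN(I) = 4.2·49/(10 − 0.058·49) = (1029/5)/(3579/500) = 34300/1193 ≈ 28.751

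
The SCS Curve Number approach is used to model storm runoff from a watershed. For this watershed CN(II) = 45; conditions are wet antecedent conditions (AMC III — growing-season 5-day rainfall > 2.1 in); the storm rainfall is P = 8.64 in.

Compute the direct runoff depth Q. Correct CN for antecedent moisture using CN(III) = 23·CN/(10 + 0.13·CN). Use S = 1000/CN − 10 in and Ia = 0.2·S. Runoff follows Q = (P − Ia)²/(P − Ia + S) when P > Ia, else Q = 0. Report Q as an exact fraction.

Adjust CN=45 to AMC III: 23·45/(10 + 0.13·45) → 1035 ÷ (317/20) = 20700/317 ≈ 65.300
Max retention: S = 1000/(20700/317) − 10 = 1100/207 in (≈ 5.314 in)
Ia = 0.2·(1100/207) = 220/207 in ≈ 1.063 in
Since P=8.640 > Ia=1.063: effective rainfall P−Ia = 39212/5175 in
Q: (39212/5175)² ÷ (66712/5175) = 192197618/43154325 in (≈ 4.454 in)

Q = 192197618/43154325 in ≈ 4.454 in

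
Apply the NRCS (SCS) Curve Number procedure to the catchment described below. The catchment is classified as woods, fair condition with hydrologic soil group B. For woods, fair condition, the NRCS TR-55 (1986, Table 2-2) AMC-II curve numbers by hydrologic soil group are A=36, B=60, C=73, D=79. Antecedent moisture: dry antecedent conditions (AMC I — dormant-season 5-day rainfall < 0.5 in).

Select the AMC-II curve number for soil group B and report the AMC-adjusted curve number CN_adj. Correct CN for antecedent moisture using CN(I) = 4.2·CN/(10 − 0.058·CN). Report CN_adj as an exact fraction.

NRCS table: woods, fair condition, soil group B → CN(II) = 60
CN(I) from CN(II)=60: (4.2·60)/(10 − 0.058·60) = 6300/163 ≈ 38.650

CN_adj = 6300/163 ≈ 38.650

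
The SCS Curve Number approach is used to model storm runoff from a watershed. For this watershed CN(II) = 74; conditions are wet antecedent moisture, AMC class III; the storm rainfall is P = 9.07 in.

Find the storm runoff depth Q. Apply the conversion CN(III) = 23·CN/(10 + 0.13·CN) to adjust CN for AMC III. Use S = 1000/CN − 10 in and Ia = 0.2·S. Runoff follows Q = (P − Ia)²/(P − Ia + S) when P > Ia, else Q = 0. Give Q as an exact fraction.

Q = 556302664449/74535430700 in ≈ 7.464 in

CN(III) from CN(II)=74: (23·74)/(10 + 0.13·74) = 85100/981 ≈ 86.748
Retention S: 1000/CN − 10 with CN=86.748 → S = 1300/851 ≈ 1.528 in
Ia = 0.2S: 0.2·1.528 = 0.306 in (exactly 260/851)
Since P=9.070 > Ia=0.306: effective rainfall P−Ia = 745857/85100 in
Q: (745857/85100)² ÷ (875857/85100) = 556302664449/74535430700 in (≈ 7.464 in)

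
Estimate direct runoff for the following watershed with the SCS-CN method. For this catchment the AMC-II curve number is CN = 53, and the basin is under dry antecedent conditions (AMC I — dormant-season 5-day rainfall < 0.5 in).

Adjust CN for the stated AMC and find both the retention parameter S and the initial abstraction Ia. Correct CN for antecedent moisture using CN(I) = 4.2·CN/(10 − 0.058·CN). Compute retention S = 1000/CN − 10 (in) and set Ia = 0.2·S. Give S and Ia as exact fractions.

S = 23500/1113 in ≈ 21.114 in; Ia = 4700/1113 in ≈ 4.223 in

CN(I) from CN(II)=53: (4.2·53)/(10 − 0.058·53) = 111300/3463 ≈ 32.140
Max retention: S = 1000/(111300/3463) − 10 = 23500/1113 in (≈ 21.114 in)
Initial abstraction Ia = S/5 = (23500/1113)/5 = 4700/1113 ≈ 4.223 in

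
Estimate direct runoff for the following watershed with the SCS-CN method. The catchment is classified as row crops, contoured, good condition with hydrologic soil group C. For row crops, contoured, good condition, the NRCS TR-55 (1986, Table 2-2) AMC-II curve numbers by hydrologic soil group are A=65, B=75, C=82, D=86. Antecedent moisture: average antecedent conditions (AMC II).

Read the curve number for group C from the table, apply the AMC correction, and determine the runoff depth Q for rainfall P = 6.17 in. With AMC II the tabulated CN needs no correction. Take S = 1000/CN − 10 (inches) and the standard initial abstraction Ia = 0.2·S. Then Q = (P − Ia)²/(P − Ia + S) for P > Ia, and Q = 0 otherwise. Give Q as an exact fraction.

NRCS table: row crops, contoured, good condition, soil group C → CN(II) = 82
Average conditions: CN = 82 (no AMC adjustment).
Retention S: 1000/CN − 10 with CN=82.000 → S = 90/41 ≈ 2.195 in
Ia = 0.2·(90/41) = 18/41 in ≈ 0.439 in
Since P=6.170 > Ia=0.439: effective rainfall P−Ia = 23497/4100 in
Runoff Q = (P−Ia)²/(P−Ia+S) = (5.731)²/(5.731+2.195) = 552109009/133237700 ≈ 4.144 in

Q = 552109009/133237700 in ≈ 4.144 in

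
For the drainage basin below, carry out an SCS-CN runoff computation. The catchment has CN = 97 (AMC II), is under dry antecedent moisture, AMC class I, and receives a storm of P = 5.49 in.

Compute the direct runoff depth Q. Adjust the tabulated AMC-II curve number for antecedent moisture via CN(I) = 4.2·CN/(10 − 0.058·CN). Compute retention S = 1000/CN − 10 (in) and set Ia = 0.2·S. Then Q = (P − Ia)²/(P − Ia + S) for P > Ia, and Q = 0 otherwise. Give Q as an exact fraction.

Adjust CN=97 to AMC I: 4.2·97/(10 − 0.058·97) → (2037/5) ÷ (2187/500) = 67900/729 ≈ 93.141
S = 1000/(67900/729) − 10 = 500/679 in ≈ 0.736 in
Initial abstraction Ia = S/5 = (500/679)/5 = 100/679 ≈ 0.147 in
Excess rainfall: 5.490 − 0.147 = 5.343 in; P > Ia so Q > 0
Q: (362771/67900)² ÷ (412771/67900) = 131602798441/28027150900 in (≈ 4.696 in)

Q = 131602798441/28027150900 in ≈ 4.696 in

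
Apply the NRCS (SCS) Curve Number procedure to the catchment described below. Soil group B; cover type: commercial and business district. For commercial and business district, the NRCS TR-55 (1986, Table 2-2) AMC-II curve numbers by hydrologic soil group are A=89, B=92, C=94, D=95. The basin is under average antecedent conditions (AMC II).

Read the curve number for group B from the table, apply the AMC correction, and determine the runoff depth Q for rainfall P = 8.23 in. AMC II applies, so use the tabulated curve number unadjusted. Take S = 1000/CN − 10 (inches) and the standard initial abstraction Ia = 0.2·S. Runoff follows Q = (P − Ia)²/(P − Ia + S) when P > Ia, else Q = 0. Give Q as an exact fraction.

NRCS table: commercial and business district, soil group B → CN(II) = 92
AMC II — tabulated CN = 92 applies directly.
Retention S: 1000/CN − 10 with CN=92.000 → S = 20/23 ≈ 0.870 in
Initial abstraction Ia = S/5 = (20/23)/5 = 4/23 ≈ 0.174 in
Since P=8.230 > Ia=0.174: effective rainfall P−Ia = 18529/2300 in
Q = (18529/2300)²/((18529/2300) + 20/23) = (343323841/5290000)/(20529/2300) = 343323841/47216700 in ≈ 7.271 in

Q = 343323841/47216700 in ≈ 7.271 in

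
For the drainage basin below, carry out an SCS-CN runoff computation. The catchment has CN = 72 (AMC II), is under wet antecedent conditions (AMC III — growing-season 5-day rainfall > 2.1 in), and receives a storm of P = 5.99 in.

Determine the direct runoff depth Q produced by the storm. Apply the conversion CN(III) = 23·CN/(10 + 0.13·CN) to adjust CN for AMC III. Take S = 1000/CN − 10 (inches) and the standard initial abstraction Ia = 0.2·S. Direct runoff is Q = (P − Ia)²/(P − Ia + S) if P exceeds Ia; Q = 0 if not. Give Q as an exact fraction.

Q = 13687362049/3146255100 in ≈ 4.350 in

Wet (AMC III): CN(III) = 23·72/(10 + 0.13·72) = 1656/(484/25) = 10350/121 ≈ 85.537
S = 1000/(10350/121) − 10 = 350/207 in ≈ 1.691 in
Ia = 0.2S: 0.2·1.691 = 0.338 in (exactly 70/207)
Since P=5.990 > Ia=0.338: effective rainfall P−Ia = 116993/20700 in
Q: (116993/20700)² ÷ (151993/20700) = 13687362049/3146255100 in (≈ 4.350 in)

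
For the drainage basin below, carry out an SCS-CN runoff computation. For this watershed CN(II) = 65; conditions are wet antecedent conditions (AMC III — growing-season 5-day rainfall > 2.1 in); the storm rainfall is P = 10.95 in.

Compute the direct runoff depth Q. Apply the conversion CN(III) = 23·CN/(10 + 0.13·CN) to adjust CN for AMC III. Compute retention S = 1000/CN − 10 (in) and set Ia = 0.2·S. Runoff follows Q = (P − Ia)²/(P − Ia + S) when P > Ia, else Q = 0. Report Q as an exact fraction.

Adjust CN=65 to AMC III: 23·65/(10 + 0.13·65) → 1495 ÷ (369/20) = 29900/369 ≈ 81.030
S = 1000/(29900/369) − 10 = 700/299 in ≈ 2.341 in
Ia = 0.2S: 0.2·2.341 = 0.468 in (exactly 140/299)
Since P=10.950 > Ia=0.468: effective rainfall P−Ia = 62681/5980 in
Runoff Q = (P−Ia)²/(P−Ia+S) = (10.482)²/(10.482+2.341) = 3928907761/458552380 ≈ 8.568 in

Q = 3928907761/458552380 in ≈ 8.568 in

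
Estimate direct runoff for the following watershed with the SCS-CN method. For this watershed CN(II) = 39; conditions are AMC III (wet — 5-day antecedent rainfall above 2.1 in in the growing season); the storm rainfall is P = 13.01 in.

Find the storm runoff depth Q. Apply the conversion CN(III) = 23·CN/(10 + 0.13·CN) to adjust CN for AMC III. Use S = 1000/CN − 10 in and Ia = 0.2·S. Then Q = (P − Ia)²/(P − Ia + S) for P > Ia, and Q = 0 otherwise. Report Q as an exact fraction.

Q = 1092018730009/148453230900 in ≈ 7.356 in

CN(III) from CN(II)=39: (23·39)/(10 + 0.13·39) = 89700/1507 ≈ 59.522
Retention S: 1000/CN − 10 with CN=59.522 → S = 6100/897 ≈ 6.800 in
Ia = 0.2·(6100/897) = 1220/897 in ≈ 1.360 in
Excess rainfall: 13.010 − 1.360 = 11.650 in; P > Ia so Q > 0
Q: (1044997/89700)² ÷ (1654997/89700) = 1092018730009/148453230900 in (≈ 7.356 in)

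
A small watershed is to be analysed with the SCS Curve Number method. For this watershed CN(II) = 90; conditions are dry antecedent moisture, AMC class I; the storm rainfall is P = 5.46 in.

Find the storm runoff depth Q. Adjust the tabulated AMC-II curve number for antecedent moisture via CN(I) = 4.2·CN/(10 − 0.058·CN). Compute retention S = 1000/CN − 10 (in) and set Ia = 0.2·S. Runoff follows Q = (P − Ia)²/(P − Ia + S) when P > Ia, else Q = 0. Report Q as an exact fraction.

Q = 2171280409/676591650 in ≈ 3.209 in

Dry (AMC I): CN(I) = 4.2·90/(10 − 0.058·90) = 378/(239/50) = 18900/239 ≈ 79.079
Max retention: S = 1000/(18900/239) − 10 = 500/189 in (≈ 2.646 in)
Ia = 0.2S: 0.2·2.646 = 0.529 in (exactly 100/189)
Excess rainfall: 5.460 − 0.529 = 4.931 in; P > Ia so Q > 0
Q: (46597/9450)² ÷ (71597/9450) = 2171280409/676591650 in (≈ 3.209 in)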